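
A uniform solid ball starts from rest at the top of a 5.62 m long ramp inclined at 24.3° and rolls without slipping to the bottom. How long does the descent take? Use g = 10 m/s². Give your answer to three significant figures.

The moment of inertia is (2/5)MR², giving k ≡ I/(MR²) = 0.4.
Translational: Mg sinθ − f = Ma. Rotational about the CM: fR = Iα = kMRa, so f = kMa.
Hence a = g sinθ/(1+k) = 10×sin24.3°/1.4 = 2.939 m/s².
With constant a from rest, t = √(2L/a) = √(2·5.62/2.939) ≈ 1.96 s.

t ≈ 1.96 s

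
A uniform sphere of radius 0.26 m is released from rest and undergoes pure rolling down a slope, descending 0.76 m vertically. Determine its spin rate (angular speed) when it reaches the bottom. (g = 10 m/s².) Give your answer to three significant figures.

ω ≈ 12.7 rad/s

For this body I = (2/5)MR², i.e. k = I/(MR²) = 0.4.
Pure rolling means v = ωR; then KE = ½Mv² + ½I(v/R)² = ½(1+k)Mv² = (7/10)Mv².
Energy conservation Mgh = ½(1+k)Mv² gives v = √(2gh/(1+k)) = √(2 × 10 × 0.76 / 1.4) = 3.295 m/s.
The angular speed follows from ω = v/R = 3.295/0.26 ≈ 12.7 rad/s.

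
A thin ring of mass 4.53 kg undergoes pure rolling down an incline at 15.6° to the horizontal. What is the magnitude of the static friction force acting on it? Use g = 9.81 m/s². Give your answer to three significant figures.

f ≈ 5.98 N

With I = MR², the ratio k = I/(MR²) is 1.
Newton's second law down the slope: Mg sinθ − f = Ma. The torque equation fR = Iα (with α = a/R) gives f = kMa.
Combining, a = g sinθ/(1+k) and f = kMa = kMg sinθ/(1+k).
f = 1 × 4.53 × 9.81 × sin15.6° / 2 ≈ 5.98 N.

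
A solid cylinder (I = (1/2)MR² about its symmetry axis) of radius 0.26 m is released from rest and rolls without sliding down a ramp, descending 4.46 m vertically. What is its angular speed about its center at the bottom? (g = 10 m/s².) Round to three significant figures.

The moment of inertia is (1/2)MR², giving k ≡ I/(MR²) = 0.5.
Since it rolls without slipping, ω = v/R and KE = ½Mv² + ½Iω² = ½(1+k)Mv² = (3/4)Mv².
Energy conservation Mgh = ½(1+k)Mv² gives v = √(2gh/(1+k)) = √(2 × 10 × 4.46 / 1.5) = 7.711 m/s.
The angular speed follows from ω = v/R = 7.711/0.26 ≈ 29.7 rad/s.

ω ≈ 29.7 rad/s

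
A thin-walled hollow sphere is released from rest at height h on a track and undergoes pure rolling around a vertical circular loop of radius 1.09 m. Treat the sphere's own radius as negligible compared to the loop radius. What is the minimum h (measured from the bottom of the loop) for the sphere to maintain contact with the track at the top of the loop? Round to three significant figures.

For this body I = (2/3)MR², i.e. k = I/(MR²) = 2/3.
At the top, contact is just lost when gravity alone supplies the centripetal force: Mg = Mv_top²/r, i.e. v_top² = gr.
With ω = v/R, the kinetic energy at speed v is ½(1+k)Mv² = (5/6)Mv².
Energy conservation from release (height h) to the top (height 2r): Mgh = Mg(2r) + (5/6)M·gr.
Thus h_min = 2r + (1+k)r/2 = r(2 + 1.667/2) = 1.09 × 2.833 ≈ 3.09 m.

h_min ≈ 3.09 m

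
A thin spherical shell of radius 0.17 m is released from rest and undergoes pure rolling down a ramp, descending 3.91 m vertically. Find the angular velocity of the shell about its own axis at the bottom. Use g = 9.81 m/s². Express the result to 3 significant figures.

With I = (2/3)MR², the ratio k = I/(MR²) is 2/3.
Pure rolling means v = ωR; then KE = ½Mv² + ½I(v/R)² = ½(1+k)Mv² = (5/6)Mv².
Energy conservation Mgh = ½(1+k)Mv² gives v = √(2gh/(1+k)) = √(2 × 9.81 × 3.91 / 1.667) = 6.784 m/s.
Then ω = v/R = 6.784 / 0.17 ≈ 39.9 rad/s.

ω ≈ 39.9 rad/s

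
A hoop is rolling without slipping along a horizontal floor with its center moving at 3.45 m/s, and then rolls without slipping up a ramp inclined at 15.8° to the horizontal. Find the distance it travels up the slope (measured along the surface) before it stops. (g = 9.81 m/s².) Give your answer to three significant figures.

d ≈ 4.46 m

Here I = MR², so the shape factor k = I/(MR²) = 1.
Pure rolling means v = ωR; then KE = ½Mv² + ½I(v/R)² = ½(1+k)Mv² = Mv².
Setting this equal to Mgh gives the vertical rise h = (1+k)v₀²/(2g) = 2×3.45²/(2×9.81) = 1.213 m.
Along the incline, d = h/sinθ = 1.213/sin15.8° ≈ 4.46 m.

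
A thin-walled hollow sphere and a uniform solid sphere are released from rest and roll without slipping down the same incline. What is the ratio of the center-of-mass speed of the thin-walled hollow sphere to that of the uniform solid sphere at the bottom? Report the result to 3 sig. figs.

Each satisfies Mgh = ½(1+k)Mv² with k = I/(MR²), so v ∝ 1/√(1+k).
For the thin-walled hollow sphere k = 2/3; for the uniform solid sphere k = 0.4.
v₁/v₂ = √((1+k₂)/(1+k₁)) = √(1.4/1.667) ≈ 0.917.

v_ratio ≈ 0.917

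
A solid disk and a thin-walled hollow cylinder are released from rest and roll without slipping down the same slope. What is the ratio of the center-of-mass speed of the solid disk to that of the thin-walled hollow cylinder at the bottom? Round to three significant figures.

v_ratio ≈ 1.15

Each satisfies Mgh = ½(1+k)Mv² with k = I/(MR²), so v ∝ 1/√(1+k).
For the solid disk k = 0.5; for the thin-walled hollow cylinder k = 1.
v₁/v₂ = √((1+k₂)/(1+k₁)) = √(2/1.5) ≈ 1.15.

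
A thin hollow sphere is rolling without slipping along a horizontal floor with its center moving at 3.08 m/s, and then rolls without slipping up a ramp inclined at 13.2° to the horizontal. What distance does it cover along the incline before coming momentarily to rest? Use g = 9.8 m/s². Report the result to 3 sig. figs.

d ≈ 3.53 m

Here I = (2/3)MR², so the shape factor k = I/(MR²) = 2/3.
The rolling condition ω = v/R makes the rotational term ½I(v/R)² = ½kMv², so KE_total = ½(1+k)Mv² = (5/6)Mv².
Setting this equal to Mgh gives the vertical rise h = (1+k)v₀²/(2g) = 1.667×3.08²/(2×9.8) = 0.8067 m.
Along the incline, d = h/sinθ = 0.8067/sin13.2° ≈ 3.53 m.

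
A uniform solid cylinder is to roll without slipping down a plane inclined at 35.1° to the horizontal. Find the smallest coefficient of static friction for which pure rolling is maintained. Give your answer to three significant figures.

μ_min ≈ 0.234

For this body I = (1/2)MR², i.e. k = I/(MR²) = 0.5.
Newton's second law down the slope: Mg sinθ − f = Ma. The torque equation fR = Iα (with α = a/R) gives f = kMa.
These give a = g sinθ/(1+k) and the required friction f = kMg sinθ/(1+k).
The normal force is N = Mg cosθ, so μ_min = f/N = k tanθ/(1+k).
μ_min = 0.5 × tan35.1° / 1.5 ≈ 0.234.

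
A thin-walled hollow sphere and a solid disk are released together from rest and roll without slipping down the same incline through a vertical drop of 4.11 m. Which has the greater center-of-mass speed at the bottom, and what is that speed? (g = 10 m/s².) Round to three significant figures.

For rolling without slipping, Mgh = ½(1+k)Mv² where k = I/(MR²), so v = √(2gh/(1+k)).
Thin-walled hollow sphere: k = 2/3, giving v = √(2×10×4.11/1.667) = 7.023 m/s.
Solid disk: k = 0.5, giving v = √(2×10×4.11/1.5) = 7.403 m/s.
The smaller k wins: the solid disk, at ≈ 7.40 m/s.

the solid disk, at v ≈ 7.40 m/s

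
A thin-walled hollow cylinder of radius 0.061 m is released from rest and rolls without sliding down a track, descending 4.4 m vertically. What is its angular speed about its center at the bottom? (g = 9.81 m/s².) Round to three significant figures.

Here I = MR², so the shape factor k = I/(MR²) = 1.
The rolling condition ω = v/R makes the rotational term ½I(v/R)² = ½kMv², so KE_total = ½(1+k)Mv² = Mv².
Energy conservation Mgh = ½(1+k)Mv² gives v = √(2gh/(1+k)) = √(2 × 9.81 × 4.4 / 2) = 6.57 m/s.
Then ω = v/R = 6.57 / 0.061 ≈ 108 rad/s.

ω ≈ 108 rad/s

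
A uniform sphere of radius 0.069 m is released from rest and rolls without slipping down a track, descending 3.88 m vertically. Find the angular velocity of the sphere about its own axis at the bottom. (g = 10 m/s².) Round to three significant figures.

For this body I = (2/5)MR², i.e. k = I/(MR²) = 0.4.
Rolling without slipping gives ω = v/R, so the total kinetic energy is ½Mv² + ½Iω² = ½(1+k)Mv² = (7/10)Mv².
Energy conservation Mgh = ½(1+k)Mv² gives v = √(2gh/(1+k)) = √(2 × 10 × 3.88 / 1.4) = 7.445 m/s.
Then ω = v/R = 7.445 / 0.069 ≈ 108 rad/s.

ω ≈ 108 rad/s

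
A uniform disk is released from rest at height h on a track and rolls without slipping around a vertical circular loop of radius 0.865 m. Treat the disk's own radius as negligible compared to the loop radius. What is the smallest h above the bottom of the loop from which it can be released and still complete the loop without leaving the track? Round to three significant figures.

h_min ≈ 2.38 m

For this body I = (1/2)MR², i.e. k = I/(MR²) = 0.5.
At the top of the loop, the minimum-contact condition is Mg = Mv_top²/r, so v_top² = gr.
With ω = v/R, the kinetic energy at speed v is ½(1+k)Mv² = (3/4)Mv².
Energy conservation from release (height h) to the top (height 2r): Mgh = Mg(2r) + (3/4)M·gr.
Thus h_min = 2r + (1+k)r/2 = r(2 + 1.5/2) = 0.865 × 2.75 ≈ 2.38 m.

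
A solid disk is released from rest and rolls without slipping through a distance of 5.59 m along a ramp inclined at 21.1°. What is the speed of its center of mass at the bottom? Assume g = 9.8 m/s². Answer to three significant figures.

The moment of inertia is (1/2)MR², giving k ≡ I/(MR²) = 0.5.
Pure rolling means v = ωR; then KE = ½Mv² + ½I(v/R)² = ½(1+k)Mv² = (3/4)Mv².
The vertical drop is h = L sinθ = 5.59 × sin21.1° = 2.012 m.
Setting Mgh = (3/4)Mv² gives v = √(2gh/(1+k)) = √(2·9.8·2.012/1.5) ≈ 5.13 m/s.

v ≈ 5.13 m/s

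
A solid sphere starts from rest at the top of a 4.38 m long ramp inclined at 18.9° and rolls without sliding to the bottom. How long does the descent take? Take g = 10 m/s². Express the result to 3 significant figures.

t ≈ 1.95 s

With I = (2/5)MR², the ratio k = I/(MR²) is 0.4.
Translational: Mg sinθ − f = Ma. Rotational about the CM: fR = Iα = kMRa, so f = kMa.
Hence a = g sinθ/(1+k) = 10×sin18.9°/1.4 = 2.314 m/s².
Starting from rest, L = ½at², so t = √(2L/a) = √(2×4.38/2.314) ≈ 1.95 s.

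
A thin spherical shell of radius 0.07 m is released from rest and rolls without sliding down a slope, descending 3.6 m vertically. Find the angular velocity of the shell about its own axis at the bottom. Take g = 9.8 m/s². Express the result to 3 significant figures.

With I = (2/3)MR², the ratio k = I/(MR²) is 2/3.
The rolling condition ω = v/R makes the rotational term ½I(v/R)² = ½kMv², so KE_total = ½(1+k)Mv² = (5/6)Mv².
Energy conservation Mgh = ½(1+k)Mv² gives v = √(2gh/(1+k)) = √(2 × 9.8 × 3.6 / 1.667) = 6.507 m/s.
Then ω = v/R = 6.507 / 0.07 ≈ 93.0 rad/s.

ω ≈ 93.0 rad/s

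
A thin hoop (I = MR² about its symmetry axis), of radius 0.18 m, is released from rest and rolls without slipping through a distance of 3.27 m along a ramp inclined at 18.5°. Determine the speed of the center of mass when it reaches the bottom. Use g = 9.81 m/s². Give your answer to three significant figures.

For this body I = MR², i.e. k = I/(MR²) = 1.
Since it rolls without slipping, ω = v/R and KE = ½Mv² + ½Iω² = ½(1+k)Mv² = Mv².
The vertical drop is h = L sinθ = 3.27 × sin18.5° = 1.038 m.
Energy conservation: Mgh = Mv², so v = √(2gh/(1+k)) = √(2 × 9.81 × 1.038 / 2) ≈ 3.19 m/s.

v ≈ 3.19 m/s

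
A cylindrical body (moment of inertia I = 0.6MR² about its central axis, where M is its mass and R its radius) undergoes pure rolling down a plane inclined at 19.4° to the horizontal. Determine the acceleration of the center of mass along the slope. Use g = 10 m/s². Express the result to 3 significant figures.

a ≈ 2.08 m/s²

With I = 0.6MR², the ratio k = I/(MR²) is 0.6.
Newton's second law down the slope: Mg sinθ − f = Ma. The torque equation fR = Iα (with α = a/R) gives f = kMa.
Eliminating f: Mg sinθ = (1+k)Ma, so a = g sinθ/(1+k) = 10 × sin19.4° / 1.6 ≈ 2.08 m/s².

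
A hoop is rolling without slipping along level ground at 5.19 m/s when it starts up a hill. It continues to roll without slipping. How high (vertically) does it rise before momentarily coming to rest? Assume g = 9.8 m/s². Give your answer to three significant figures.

h ≈ 2.75 m

With I = MR², the ratio k = I/(MR²) is 1.
Rolling without slipping gives ω = v/R, so the total kinetic energy is ½Mv² + ½Iω² = ½(1+k)Mv² = Mv².
At the top the kinetic energy is zero, so Mv₀² = Mgh.
Thus h = (1+k)v₀²/(2g) = 2 × 5.19² / (2 × 9.8) ≈ 2.75 m.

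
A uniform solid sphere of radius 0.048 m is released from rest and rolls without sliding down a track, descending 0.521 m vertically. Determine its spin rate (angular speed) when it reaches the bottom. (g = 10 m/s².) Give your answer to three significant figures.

ω ≈ 56.8 rad/s

Here I = (2/5)MR², so the shape factor k = I/(MR²) = 0.4.
Since it rolls without slipping, ω = v/R and KE = ½Mv² + ½Iω² = ½(1+k)Mv² = (7/10)Mv².
Energy conservation Mgh = ½(1+k)Mv² gives v = √(2gh/(1+k)) = √(2 × 10 × 0.521 / 1.4) = 2.728 m/s.
The angular speed follows from ω = v/R = 2.728/0.048 ≈ 56.8 rad/s.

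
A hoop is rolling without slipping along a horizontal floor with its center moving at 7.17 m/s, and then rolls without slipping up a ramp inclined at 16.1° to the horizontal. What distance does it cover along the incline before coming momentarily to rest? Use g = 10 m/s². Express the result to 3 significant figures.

d ≈ 18.5 m

The moment of inertia is MR², giving k ≡ I/(MR²) = 1.
Since it rolls without slipping, ω = v/R and KE = ½Mv² + ½Iω² = ½(1+k)Mv² = Mv².
Setting this equal to Mgh gives the vertical rise h = (1+k)v₀²/(2g) = 2×7.17²/(2×10) = 5.141 m.
Along the incline, d = h/sinθ = 5.141/sin16.1° ≈ 18.5 m.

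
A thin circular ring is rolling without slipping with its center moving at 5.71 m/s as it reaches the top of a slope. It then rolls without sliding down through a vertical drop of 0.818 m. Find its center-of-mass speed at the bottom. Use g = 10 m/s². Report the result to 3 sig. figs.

The moment of inertia is MR², giving k ≡ I/(MR²) = 1.
The rolling condition ω = v/R makes the rotational term ½I(v/R)² = ½kMv², so KE_total = ½(1+k)Mv² = Mv².
Energy conservation: Mv₀² + Mgh = Mv², so v² = v₀² + 2gh/(1+k).
v = √(5.71² + 2×10×0.818/2) = √40.78 ≈ 6.39 m/s.

v ≈ 6.39 m/s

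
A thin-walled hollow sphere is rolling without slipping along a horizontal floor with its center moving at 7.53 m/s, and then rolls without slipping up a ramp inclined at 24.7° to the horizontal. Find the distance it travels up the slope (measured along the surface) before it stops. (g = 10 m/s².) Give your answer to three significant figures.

d ≈ 11.3 m

The moment of inertia is (2/3)MR², giving k ≡ I/(MR²) = 2/3.
Since it rolls without slipping, ω = v/R and KE = ½Mv² + ½Iω² = ½(1+k)Mv² = (5/6)Mv².
Setting this equal to Mgh gives the vertical rise h = (1+k)v₀²/(2g) = 1.667×7.53²/(2×10) = 4.725 m.
Along the incline, d = h/sinθ = 4.725/sin24.7° ≈ 11.3 m.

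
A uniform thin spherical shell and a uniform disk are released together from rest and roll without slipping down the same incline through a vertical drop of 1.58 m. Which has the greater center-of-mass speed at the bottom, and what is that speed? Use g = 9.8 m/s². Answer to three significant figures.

the uniform disk, at v ≈ 4.54 m/s

For rolling without slipping, Mgh = ½(1+k)Mv² where k = I/(MR²), so v = √(2gh/(1+k)).
Uniform thin spherical shell: k = 2/3, giving v = √(2×9.8×1.58/1.667) = 4.311 m/s.
Uniform disk: k = 0.5, giving v = √(2×9.8×1.58/1.5) = 4.544 m/s.
The smaller k wins: the uniform disk, at ≈ 4.54 m/s.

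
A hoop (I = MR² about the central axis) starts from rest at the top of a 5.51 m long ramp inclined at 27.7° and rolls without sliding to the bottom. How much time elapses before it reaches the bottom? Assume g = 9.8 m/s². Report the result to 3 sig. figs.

t ≈ 2.20 s

The moment of inertia is MR², giving k ≡ I/(MR²) = 1.
Along the incline Mg sinθ − f = Ma, and torque about the center fR = Iα = kMR²(a/R) gives f = kMa.
Hence a = g sinθ/(1+k) = 9.8×sin27.7°/2 = 2.278 m/s².
With constant a from rest, t = √(2L/a) = √(2·5.51/2.278) ≈ 2.20 s.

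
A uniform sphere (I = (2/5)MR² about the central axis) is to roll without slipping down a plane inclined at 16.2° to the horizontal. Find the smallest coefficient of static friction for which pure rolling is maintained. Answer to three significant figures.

μ_min ≈ 0.0830

With I = (2/5)MR², the ratio k = I/(MR²) is 0.4.
Newton's second law down the slope: Mg sinθ − f = Ma. The torque equation fR = Iα (with α = a/R) gives f = kMa.
These give a = g sinθ/(1+k) and the required friction f = kMg sinθ/(1+k).
The normal force is N = Mg cosθ, so μ_min = f/N = k tanθ/(1+k).
μ_min = 0.4 × tan16.2° / 1.4 ≈ 0.0830.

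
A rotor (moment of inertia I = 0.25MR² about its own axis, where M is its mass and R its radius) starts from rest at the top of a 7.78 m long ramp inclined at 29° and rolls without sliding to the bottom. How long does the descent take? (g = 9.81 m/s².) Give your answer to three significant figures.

t ≈ 2.02 s

With I = 0.25MR², the ratio k = I/(MR²) is 0.25.
Newton's second law down the slope: Mg sinθ − f = Ma. The torque equation fR = Iα (with α = a/R) gives f = kMa.
Hence a = g sinθ/(1+k) = 9.81×sin29°/1.25 = 3.805 m/s².
Starting from rest, L = ½at², so t = √(2L/a) = √(2×7.78/3.805) ≈ 2.02 s.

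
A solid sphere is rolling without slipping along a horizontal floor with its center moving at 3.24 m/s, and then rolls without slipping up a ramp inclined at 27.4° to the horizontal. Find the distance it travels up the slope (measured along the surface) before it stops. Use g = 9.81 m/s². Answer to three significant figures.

With I = (2/5)MR², the ratio k = I/(MR²) is 0.4.
Pure rolling means v = ωR; then KE = ½Mv² + ½I(v/R)² = ½(1+k)Mv² = (7/10)Mv².
Setting this equal to Mgh gives the vertical rise h = (1+k)v₀²/(2g) = 1.4×3.24²/(2×9.81) = 0.7491 m.
The distance along the slope is d = h/sinθ = 0.7491/sin27.4° ≈ 1.63 m.

d ≈ 1.63 m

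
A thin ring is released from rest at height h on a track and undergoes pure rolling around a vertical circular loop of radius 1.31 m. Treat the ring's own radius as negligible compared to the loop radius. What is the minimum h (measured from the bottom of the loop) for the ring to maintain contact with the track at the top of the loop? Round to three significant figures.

For this body I = MR², i.e. k = I/(MR²) = 1.
At the top of the loop, the minimum-contact condition is Mg = Mv_top²/r, so v_top² = gr.
With ω = v/R, the kinetic energy at speed v is ½(1+k)Mv² = Mv².
Energy conservation from release (height h) to the top (height 2r): Mgh = Mg(2r) + M·gr.
Thus h_min = 2r + (1+k)r/2 = r(2 + 2/2) = 1.31 × 3 ≈ 3.93 m.

h_min ≈ 3.93 m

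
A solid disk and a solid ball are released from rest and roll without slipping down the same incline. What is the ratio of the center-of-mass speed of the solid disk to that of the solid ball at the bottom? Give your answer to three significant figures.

v_ratio ≈ 0.966

Each satisfies Mgh = ½(1+k)Mv² with k = I/(MR²), so v ∝ 1/√(1+k).
For the solid disk k = 0.5; for the solid ball k = 0.4.
v₁/v₂ = √((1+k₂)/(1+k₁)) = √(1.4/1.5) ≈ 0.966.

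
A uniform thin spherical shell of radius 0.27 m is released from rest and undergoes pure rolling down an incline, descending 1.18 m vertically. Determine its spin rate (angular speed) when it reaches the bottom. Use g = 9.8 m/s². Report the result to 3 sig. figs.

Here I = (2/3)MR², so the shape factor k = I/(MR²) = 2/3.
Pure rolling means v = ωR; then KE = ½Mv² + ½I(v/R)² = ½(1+k)Mv² = (5/6)Mv².
Energy conservation Mgh = ½(1+k)Mv² gives v = √(2gh/(1+k)) = √(2 × 9.8 × 1.18 / 1.667) = 3.725 m/s.
Then ω = v/R = 3.725 / 0.27 ≈ 13.8 rad/s.

ω ≈ 13.8 rad/s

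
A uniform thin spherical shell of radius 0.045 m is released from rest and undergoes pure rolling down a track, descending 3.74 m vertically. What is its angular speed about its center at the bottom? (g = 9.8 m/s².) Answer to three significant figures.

ω ≈ 147 rad/s

Here I = (2/3)MR², so the shape factor k = I/(MR²) = 2/3.
The rolling condition ω = v/R makes the rotational term ½I(v/R)² = ½kMv², so KE_total = ½(1+k)Mv² = (5/6)Mv².
Energy conservation Mgh = ½(1+k)Mv² gives v = √(2gh/(1+k)) = √(2 × 9.8 × 3.74 / 1.667) = 6.632 m/s.
The angular speed follows from ω = v/R = 6.632/0.045 ≈ 147 rad/s.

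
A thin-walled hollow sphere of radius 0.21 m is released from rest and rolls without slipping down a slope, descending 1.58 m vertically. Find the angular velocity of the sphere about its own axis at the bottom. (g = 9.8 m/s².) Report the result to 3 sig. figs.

ω ≈ 20.5 rad/s

The moment of inertia is (2/3)MR², giving k ≡ I/(MR²) = 2/3.
Pure rolling means v = ωR; then KE = ½Mv² + ½I(v/R)² = ½(1+k)Mv² = (5/6)Mv².
Energy conservation Mgh = ½(1+k)Mv² gives v = √(2gh/(1+k)) = √(2 × 9.8 × 1.58 / 1.667) = 4.311 m/s.
The angular speed follows from ω = v/R = 4.311/0.21 ≈ 20.5 rad/s.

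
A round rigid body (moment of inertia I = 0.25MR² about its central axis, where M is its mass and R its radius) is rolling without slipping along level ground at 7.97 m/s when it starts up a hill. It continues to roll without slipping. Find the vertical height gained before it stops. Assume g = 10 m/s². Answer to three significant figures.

Here I = 0.25MR², so the shape factor k = I/(MR²) = 0.25.
Rolling without slipping gives ω = v/R, so the total kinetic energy is ½Mv² + ½Iω² = ½(1+k)Mv² = (5/8)Mv².
At the top the kinetic energy is zero, so (5/8)Mv₀² = Mgh.
Thus h = (1+k)v₀²/(2g) = 1.25 × 7.97² / (2 × 10) ≈ 3.97 m.

h ≈ 3.97 m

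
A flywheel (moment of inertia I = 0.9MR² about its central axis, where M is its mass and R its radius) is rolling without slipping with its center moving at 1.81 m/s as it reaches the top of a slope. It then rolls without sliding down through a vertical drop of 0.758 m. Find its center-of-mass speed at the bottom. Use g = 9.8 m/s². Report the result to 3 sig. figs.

The moment of inertia is 0.9MR², giving k ≡ I/(MR²) = 0.9.
Rolling without slipping gives ω = v/R, so the total kinetic energy is ½Mv² + ½Iω² = ½(1+k)Mv² = (19/20)Mv².
Energy conservation: (19/20)Mv₀² + Mgh = (19/20)Mv², so v² = v₀² + 2gh/(1+k).
v = √(1.81² + 2×9.8×0.758/1.9) = √11.1 ≈ 3.33 m/s.

v ≈ 3.33 m/s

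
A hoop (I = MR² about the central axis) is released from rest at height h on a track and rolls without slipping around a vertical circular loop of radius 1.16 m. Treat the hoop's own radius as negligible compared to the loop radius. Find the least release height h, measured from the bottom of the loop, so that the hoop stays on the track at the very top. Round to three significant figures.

h_min ≈ 3.48 m

Here I = MR², so the shape factor k = I/(MR²) = 1.
At the top, contact is just lost when gravity alone supplies the centripetal force: Mg = Mv_top²/r, i.e. v_top² = gr.
With ω = v/R, the kinetic energy at speed v is ½(1+k)Mv² = Mv².
Energy conservation from release (height h) to the top (height 2r): Mgh = Mg(2r) + M·gr.
Thus h_min = 2r + (1+k)r/2 = r(2 + 2/2) = 1.16 × 3 ≈ 3.48 m.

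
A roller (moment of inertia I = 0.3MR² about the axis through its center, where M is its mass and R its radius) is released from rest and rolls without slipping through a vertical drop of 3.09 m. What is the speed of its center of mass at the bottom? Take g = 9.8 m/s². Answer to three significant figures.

With I = 0.3MR², the ratio k = I/(MR²) is 0.3.
Pure rolling means v = ωR; then KE = ½Mv² + ½I(v/R)² = ½(1+k)Mv² = (13/20)Mv².
Setting Mgh = (13/20)Mv² gives v = √(2gh/(1+k)) = √(2·9.8·3.09/1.3) ≈ 6.83 m/s.

v ≈ 6.83 m/s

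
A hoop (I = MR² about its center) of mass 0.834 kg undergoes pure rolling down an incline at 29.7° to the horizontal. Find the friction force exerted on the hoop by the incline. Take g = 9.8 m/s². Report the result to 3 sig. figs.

f ≈ 2.02 N

The moment of inertia is MR², giving k ≡ I/(MR²) = 1.
Translational: Mg sinθ − f = Ma. Rotational about the CM: fR = Iα = kMRa, so f = kMa.
Combining, a = g sinθ/(1+k) and f = kMa = kMg sinθ/(1+k).
f = 1 × 0.834 × 9.8 × sin29.7° / 2 ≈ 2.02 N.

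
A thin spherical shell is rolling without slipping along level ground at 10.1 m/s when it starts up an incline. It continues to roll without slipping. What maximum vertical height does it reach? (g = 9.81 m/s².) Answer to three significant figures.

h ≈ 8.67 m

With I = (2/3)MR², the ratio k = I/(MR²) is 2/3.
Rolling without slipping gives ω = v/R, so the total kinetic energy is ½Mv² + ½Iω² = ½(1+k)Mv² = (5/6)Mv².
All of this converts to potential energy at the highest point: (5/6)Mv₀² = Mgh.
Thus h = (1+k)v₀²/(2g) = 1.667 × 10.1² / (2 × 9.81) ≈ 8.67 m.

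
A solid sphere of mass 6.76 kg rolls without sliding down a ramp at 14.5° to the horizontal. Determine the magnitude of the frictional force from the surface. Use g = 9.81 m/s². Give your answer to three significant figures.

f ≈ 4.74 N

Here I = (2/5)MR², so the shape factor k = I/(MR²) = 0.4.
Along the incline Mg sinθ − f = Ma, and torque about the center fR = Iα = kMR²(a/R) gives f = kMa.
Combining, a = g sinθ/(1+k) and f = kMa = kMg sinθ/(1+k).
f = 0.4 × 6.76 × 9.81 × sin14.5° / 1.4 ≈ 4.74 N.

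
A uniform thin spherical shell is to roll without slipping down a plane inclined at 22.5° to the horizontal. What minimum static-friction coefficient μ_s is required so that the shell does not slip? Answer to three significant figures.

The moment of inertia is (2/3)MR², giving k ≡ I/(MR²) = 2/3.
Translational: Mg sinθ − f = Ma. Rotational about the CM: fR = Iα = kMRa, so f = kMa.
These give a = g sinθ/(1+k) and the required friction f = kMg sinθ/(1+k).
With N = Mg cosθ, the no-slip condition f ≤ μN gives μ_min = f/N = k tanθ/(1+k).
μ_min = (2/3) × tan22.5° / 1.667 ≈ 0.166.

μ_min ≈ 0.166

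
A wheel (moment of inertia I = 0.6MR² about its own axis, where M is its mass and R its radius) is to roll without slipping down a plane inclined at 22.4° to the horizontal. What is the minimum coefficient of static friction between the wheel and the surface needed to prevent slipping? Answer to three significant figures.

For this body I = 0.6MR², i.e. k = I/(MR²) = 0.6.
Translational: Mg sinθ − f = Ma. Rotational about the CM: fR = Iα = kMRa, so f = kMa.
These give a = g sinθ/(1+k) and the required friction f = kMg sinθ/(1+k).
The normal force is N = Mg cosθ, so μ_min = f/N = k tanθ/(1+k).
μ_min = 0.6 × tan22.4° / 1.6 ≈ 0.155.

μ_min ≈ 0.155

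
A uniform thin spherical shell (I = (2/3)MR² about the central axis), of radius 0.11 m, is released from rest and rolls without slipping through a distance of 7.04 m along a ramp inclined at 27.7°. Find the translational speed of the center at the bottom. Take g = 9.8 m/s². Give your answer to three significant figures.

v ≈ 6.20 m/s

For this body I = (2/3)MR², i.e. k = I/(MR²) = 2/3.
Rolling without slipping gives ω = v/R, so the total kinetic energy is ½Mv² + ½Iω² = ½(1+k)Mv² = (5/6)Mv².
The vertical drop is h = L sinθ = 7.04 × sin27.7° = 3.272 m.
Setting Mgh = (5/6)Mv² gives v = √(2gh/(1+k)) = √(2·9.8·3.272/1.667) ≈ 6.20 m/s.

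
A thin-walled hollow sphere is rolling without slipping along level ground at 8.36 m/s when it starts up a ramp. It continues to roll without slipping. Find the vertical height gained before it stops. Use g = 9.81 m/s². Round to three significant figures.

For this body I = (2/3)MR², i.e. k = I/(MR²) = 2/3.
Pure rolling means v = ωR; then KE = ½Mv² + ½I(v/R)² = ½(1+k)Mv² = (5/6)Mv².
All of this converts to potential energy at the highest point: (5/6)Mv₀² = Mgh.
Thus h = (1+k)v₀²/(2g) = 1.667 × 8.36² / (2 × 9.81) ≈ 5.94 m.

h ≈ 5.94 m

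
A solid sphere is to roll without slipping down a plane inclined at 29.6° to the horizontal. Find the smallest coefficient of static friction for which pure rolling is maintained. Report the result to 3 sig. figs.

The moment of inertia is (2/5)MR², giving k ≡ I/(MR²) = 0.4.
Newton's second law down the slope: Mg sinθ − f = Ma. The torque equation fR = Iα (with α = a/R) gives f = kMa.
These give a = g sinθ/(1+k) and the required friction f = kMg sinθ/(1+k).
The normal force is N = Mg cosθ, so μ_min = f/N = k tanθ/(1+k).
μ_min = 0.4 × tan29.6° / 1.4 ≈ 0.162.

μ_min ≈ 0.162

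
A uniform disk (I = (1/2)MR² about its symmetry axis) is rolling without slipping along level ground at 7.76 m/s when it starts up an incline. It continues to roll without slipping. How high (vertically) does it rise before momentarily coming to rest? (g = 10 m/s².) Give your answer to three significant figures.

h ≈ 4.52 m

With I = (1/2)MR², the ratio k = I/(MR²) is 0.5.
Since it rolls without slipping, ω = v/R and KE = ½Mv² + ½Iω² = ½(1+k)Mv² = (3/4)Mv².
All of this converts to potential energy at the highest point: (3/4)Mv₀² = Mgh.
Thus h = (1+k)v₀²/(2g) = 1.5 × 7.76² / (2 × 10) ≈ 4.52 m.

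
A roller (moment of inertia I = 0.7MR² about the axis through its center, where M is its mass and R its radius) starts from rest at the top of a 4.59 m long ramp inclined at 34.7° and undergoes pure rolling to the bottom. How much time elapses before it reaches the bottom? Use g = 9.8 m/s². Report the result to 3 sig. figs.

The moment of inertia is 0.7MR², giving k ≡ I/(MR²) = 0.7.
Translational: Mg sinθ − f = Ma. Rotational about the CM: fR = Iα = kMRa, so f = kMa.
Hence a = g sinθ/(1+k) = 9.8×sin34.7°/1.7 = 3.282 m/s².
Starting from rest, L = ½at², so t = √(2L/a) = √(2×4.59/3.282) ≈ 1.67 s.

t ≈ 1.67 s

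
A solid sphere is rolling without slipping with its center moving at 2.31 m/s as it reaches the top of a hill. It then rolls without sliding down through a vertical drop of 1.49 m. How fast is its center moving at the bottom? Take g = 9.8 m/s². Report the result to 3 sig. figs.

For this body I = (2/5)MR², i.e. k = I/(MR²) = 0.4.
The rolling condition ω = v/R makes the rotational term ½I(v/R)² = ½kMv², so KE_total = ½(1+k)Mv² = (7/10)Mv².
Conserving energy between top and bottom: (7/10)Mv² = (7/10)Mv₀² + Mgh, hence v² = v₀² + 2gh/(1+k).
v = √(2.31² + 2×9.8×1.49/1.4) = √26.2 ≈ 5.12 m/s.

v ≈ 5.12 m/s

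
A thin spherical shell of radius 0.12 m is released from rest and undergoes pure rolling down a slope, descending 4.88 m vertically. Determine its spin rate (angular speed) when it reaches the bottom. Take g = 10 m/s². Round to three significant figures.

ω ≈ 63.8 rad/s

The moment of inertia is (2/3)MR², giving k ≡ I/(MR²) = 2/3.
The rolling condition ω = v/R makes the rotational term ½I(v/R)² = ½kMv², so KE_total = ½(1+k)Mv² = (5/6)Mv².
Energy conservation Mgh = ½(1+k)Mv² gives v = √(2gh/(1+k)) = √(2 × 10 × 4.88 / 1.667) = 7.652 m/s.
Then ω = v/R = 7.652 / 0.12 ≈ 63.8 rad/s.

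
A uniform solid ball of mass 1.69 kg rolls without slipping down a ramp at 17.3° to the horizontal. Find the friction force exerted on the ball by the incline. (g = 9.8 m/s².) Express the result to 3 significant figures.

For this body I = (2/5)MR², i.e. k = I/(MR²) = 0.4.
Newton's second law down the slope: Mg sinθ − f = Ma. The torque equation fR = Iα (with α = a/R) gives f = kMa.
Combining, a = g sinθ/(1+k) and f = kMa = kMg sinθ/(1+k).
f = 0.4 × 1.69 × 9.8 × sin17.3° / 1.4 ≈ 1.41 N.

f ≈ 1.41 N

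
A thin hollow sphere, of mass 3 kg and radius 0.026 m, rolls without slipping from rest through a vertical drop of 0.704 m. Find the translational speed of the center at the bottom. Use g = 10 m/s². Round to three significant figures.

Here I = (2/3)MR², so the shape factor k = I/(MR²) = 2/3.
Rolling without slipping gives ω = v/R, so the total kinetic energy is ½Mv² + ½Iω² = ½(1+k)Mv² = (5/6)Mv².
Energy conservation: Mgh = (5/6)Mv², so v = √(2gh/(1+k)) = √(2 × 10 × 0.704 / 1.667) ≈ 2.91 m/s.

v ≈ 2.91 m/s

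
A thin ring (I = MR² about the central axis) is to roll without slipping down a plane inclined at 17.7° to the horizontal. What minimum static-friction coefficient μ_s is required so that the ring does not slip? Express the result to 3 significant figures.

μ_min ≈ 0.160

The moment of inertia is MR², giving k ≡ I/(MR²) = 1.
Newton's second law down the slope: Mg sinθ − f = Ma. The torque equation fR = Iα (with α = a/R) gives f = kMa.
These give a = g sinθ/(1+k) and the required friction f = kMg sinθ/(1+k).
The normal force is N = Mg cosθ, so μ_min = f/N = k tanθ/(1+k).
μ_min = 1 × tan17.7° / 2 ≈ 0.160.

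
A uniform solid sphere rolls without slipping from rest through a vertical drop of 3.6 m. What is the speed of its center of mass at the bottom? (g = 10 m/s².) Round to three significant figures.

v ≈ 7.17 m/s

Here I = (2/5)MR², so the shape factor k = I/(MR²) = 0.4.
Rolling without slipping gives ω = v/R, so the total kinetic energy is ½Mv² + ½Iω² = ½(1+k)Mv² = (7/10)Mv².
Energy conservation: Mgh = (7/10)Mv², so v = √(2gh/(1+k)) = √(2 × 10 × 3.6 / 1.4) ≈ 7.17 m/s.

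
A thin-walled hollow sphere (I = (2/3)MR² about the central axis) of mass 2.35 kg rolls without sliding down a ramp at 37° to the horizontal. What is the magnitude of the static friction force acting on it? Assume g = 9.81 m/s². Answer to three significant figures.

With I = (2/3)MR², the ratio k = I/(MR²) is 2/3.
Translational: Mg sinθ − f = Ma. Rotational about the CM: fR = Iα = kMRa, so f = kMa.
Combining, a = g sinθ/(1+k) and f = kMa = kMg sinθ/(1+k).
f = (2/3) × 2.35 × 9.81 × sin37° / 1.667 ≈ 5.55 N.

f ≈ 5.55 N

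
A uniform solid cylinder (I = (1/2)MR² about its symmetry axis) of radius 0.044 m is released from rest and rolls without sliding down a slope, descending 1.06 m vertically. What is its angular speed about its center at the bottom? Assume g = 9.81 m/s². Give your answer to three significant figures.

ω ≈ 84.6 rad/s

For this body I = (1/2)MR², i.e. k = I/(MR²) = 0.5.
Pure rolling means v = ωR; then KE = ½Mv² + ½I(v/R)² = ½(1+k)Mv² = (3/4)Mv².
Energy conservation Mgh = ½(1+k)Mv² gives v = √(2gh/(1+k)) = √(2 × 9.81 × 1.06 / 1.5) = 3.724 m/s.
Then ω = v/R = 3.724 / 0.044 ≈ 84.6 rad/s.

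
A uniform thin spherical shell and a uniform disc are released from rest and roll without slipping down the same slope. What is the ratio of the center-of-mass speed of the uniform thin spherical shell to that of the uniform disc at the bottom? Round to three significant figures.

v_ratio ≈ 0.949

Each satisfies Mgh = ½(1+k)Mv² with k = I/(MR²), so v ∝ 1/√(1+k).
For the uniform thin spherical shell k = 2/3; for the uniform disc k = 0.5.
v₁/v₂ = √((1+k₂)/(1+k₁)) = √(1.5/1.667) ≈ 0.949.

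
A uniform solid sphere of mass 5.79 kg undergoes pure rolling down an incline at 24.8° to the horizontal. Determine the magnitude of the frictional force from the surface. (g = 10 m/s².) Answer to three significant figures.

f ≈ 6.94 N

For this body I = (2/5)MR², i.e. k = I/(MR²) = 0.4.
Along the incline Mg sinθ − f = Ma, and torque about the center fR = Iα = kMR²(a/R) gives f = kMa.
Combining, a = g sinθ/(1+k) and f = kMa = kMg sinθ/(1+k).
f = 0.4 × 5.79 × 10 × sin24.8° / 1.4 ≈ 6.94 N.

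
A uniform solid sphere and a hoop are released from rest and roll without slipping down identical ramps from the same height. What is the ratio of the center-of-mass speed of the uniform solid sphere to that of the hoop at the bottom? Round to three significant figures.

Each satisfies Mgh = ½(1+k)Mv² with k = I/(MR²), so v ∝ 1/√(1+k).
For the uniform solid sphere k = 0.4; for the hoop k = 1.
v₁/v₂ = √((1+k₂)/(1+k₁)) = √(2/1.4) ≈ 1.20.

v_ratio ≈ 1.20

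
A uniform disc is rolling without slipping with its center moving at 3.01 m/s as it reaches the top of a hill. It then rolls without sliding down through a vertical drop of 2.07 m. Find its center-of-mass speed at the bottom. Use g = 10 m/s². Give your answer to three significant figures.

For this body I = (1/2)MR², i.e. k = I/(MR²) = 0.5.
Since it rolls without slipping, ω = v/R and KE = ½Mv² + ½Iω² = ½(1+k)Mv² = (3/4)Mv².
Energy conservation: (3/4)Mv₀² + Mgh = (3/4)Mv², so v² = v₀² + 2gh/(1+k).
v = √(3.01² + 2×10×2.07/1.5) = √36.66 ≈ 6.05 m/s.

v ≈ 6.05 m/s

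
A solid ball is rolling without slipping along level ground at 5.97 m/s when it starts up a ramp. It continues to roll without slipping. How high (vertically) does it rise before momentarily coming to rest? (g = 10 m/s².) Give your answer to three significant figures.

h ≈ 2.49 m

For this body I = (2/5)MR², i.e. k = I/(MR²) = 0.4.
Rolling without slipping gives ω = v/R, so the total kinetic energy is ½Mv² + ½Iω² = ½(1+k)Mv² = (7/10)Mv².
All of this converts to potential energy at the highest point: (7/10)Mv₀² = Mgh.
Thus h = (1+k)v₀²/(2g) = 1.4 × 5.97² / (2 × 10) ≈ 2.49 m.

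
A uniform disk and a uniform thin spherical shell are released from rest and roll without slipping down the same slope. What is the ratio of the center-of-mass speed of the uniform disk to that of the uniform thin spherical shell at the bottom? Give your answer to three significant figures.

v_ratio ≈ 1.05

Each satisfies Mgh = ½(1+k)Mv² with k = I/(MR²), so v ∝ 1/√(1+k).
For the uniform disk k = 0.5; for the uniform thin spherical shell k = 2/3.
v₁/v₂ = √((1+k₂)/(1+k₁)) = √(1.667/1.5) ≈ 1.05.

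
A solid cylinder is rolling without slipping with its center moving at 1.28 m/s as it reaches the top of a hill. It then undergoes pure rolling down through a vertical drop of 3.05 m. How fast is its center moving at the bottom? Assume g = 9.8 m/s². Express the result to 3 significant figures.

v ≈ 6.44 m/s

Here I = (1/2)MR², so the shape factor k = I/(MR²) = 0.5.
Since it rolls without slipping, ω = v/R and KE = ½Mv² + ½Iω² = ½(1+k)Mv² = (3/4)Mv².
Energy conservation: (3/4)Mv₀² + Mgh = (3/4)Mv², so v² = v₀² + 2gh/(1+k).
v = √(1.28² + 2×9.8×3.05/1.5) = √41.49 ≈ 6.44 m/s.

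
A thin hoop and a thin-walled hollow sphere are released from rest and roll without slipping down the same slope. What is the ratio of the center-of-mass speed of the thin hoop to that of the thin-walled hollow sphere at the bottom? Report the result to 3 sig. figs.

v_ratio ≈ 0.913

Each satisfies Mgh = ½(1+k)Mv² with k = I/(MR²), so v ∝ 1/√(1+k).
For the thin hoop k = 1; for the thin-walled hollow sphere k = 2/3.
v₁/v₂ = √((1+k₂)/(1+k₁)) = √(1.667/2) ≈ 0.913.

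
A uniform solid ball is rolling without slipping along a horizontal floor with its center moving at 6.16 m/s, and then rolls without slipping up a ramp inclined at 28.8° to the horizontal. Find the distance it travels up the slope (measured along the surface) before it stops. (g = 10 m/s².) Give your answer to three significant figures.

d ≈ 5.51 m

The moment of inertia is (2/5)MR², giving k ≡ I/(MR²) = 0.4.
The rolling condition ω = v/R makes the rotational term ½I(v/R)² = ½kMv², so KE_total = ½(1+k)Mv² = (7/10)Mv².
Setting this equal to Mgh gives the vertical rise h = (1+k)v₀²/(2g) = 1.4×6.16²/(2×10) = 2.656 m.
The distance along the slope is d = h/sinθ = 2.656/sin28.8° ≈ 5.51 m.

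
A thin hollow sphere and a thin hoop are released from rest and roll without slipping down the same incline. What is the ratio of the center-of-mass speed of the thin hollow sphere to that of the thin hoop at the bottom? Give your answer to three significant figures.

Each satisfies Mgh = ½(1+k)Mv² with k = I/(MR²), so v ∝ 1/√(1+k).
For the thin hollow sphere k = 2/3; for the thin hoop k = 1.
v₁/v₂ = √((1+k₂)/(1+k₁)) = √(2/1.667) ≈ 1.10.

v_ratio ≈ 1.10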